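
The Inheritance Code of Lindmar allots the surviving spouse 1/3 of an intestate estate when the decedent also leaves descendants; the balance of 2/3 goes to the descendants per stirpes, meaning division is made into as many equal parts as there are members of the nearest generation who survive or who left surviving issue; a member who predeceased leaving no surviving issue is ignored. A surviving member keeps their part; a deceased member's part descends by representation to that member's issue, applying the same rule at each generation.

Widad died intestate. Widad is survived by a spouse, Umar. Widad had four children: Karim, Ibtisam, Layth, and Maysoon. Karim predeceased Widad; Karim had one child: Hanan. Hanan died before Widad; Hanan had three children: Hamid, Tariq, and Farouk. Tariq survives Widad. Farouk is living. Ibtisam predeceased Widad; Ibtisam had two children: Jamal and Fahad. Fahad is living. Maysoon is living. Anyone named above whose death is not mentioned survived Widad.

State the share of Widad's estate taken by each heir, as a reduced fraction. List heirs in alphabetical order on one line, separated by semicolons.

Fahad 1/12; Farouk 1/18; Hamid 1/18; Jamal 1/12; Layth 1/6; Maysoon 1/6; Tariq 1/18; Umar 1/3

Umar, as surviving spouse, takes 1/3.
The remaining 2/3 passes to Widad's descendants per stirpes.
The 2/3 is divided into 4 equal shares of 1/6 among Karim, Ibtisam, Layth, Maysoon.
Karim predeceased; the 1/6 allotted to Karim's branch passes to Karim's issue by representation.
Hanan's line is the sole branch at this level, so the full 1/6 passes to Hanan's issue by representation.
The 1/6 is divided into 3 equal shares of 1/18 among Hamid, Tariq, Farouk.
Hamid is living and takes 1/18.
Tariq is living and takes 1/18.
Farouk is living and takes 1/18.
Ibtisam predeceased; the 1/6 allotted to Ibtisam's branch passes to Ibtisam's issue by representation.
The 1/6 is divided into 2 equal shares of 1/12 among Jamal, Fahad.
Jamal is living and takes 1/12.
Fahad is living and takes 1/12.
Layth is living and takes 1/6.
Maysoon is living and takes 1/6.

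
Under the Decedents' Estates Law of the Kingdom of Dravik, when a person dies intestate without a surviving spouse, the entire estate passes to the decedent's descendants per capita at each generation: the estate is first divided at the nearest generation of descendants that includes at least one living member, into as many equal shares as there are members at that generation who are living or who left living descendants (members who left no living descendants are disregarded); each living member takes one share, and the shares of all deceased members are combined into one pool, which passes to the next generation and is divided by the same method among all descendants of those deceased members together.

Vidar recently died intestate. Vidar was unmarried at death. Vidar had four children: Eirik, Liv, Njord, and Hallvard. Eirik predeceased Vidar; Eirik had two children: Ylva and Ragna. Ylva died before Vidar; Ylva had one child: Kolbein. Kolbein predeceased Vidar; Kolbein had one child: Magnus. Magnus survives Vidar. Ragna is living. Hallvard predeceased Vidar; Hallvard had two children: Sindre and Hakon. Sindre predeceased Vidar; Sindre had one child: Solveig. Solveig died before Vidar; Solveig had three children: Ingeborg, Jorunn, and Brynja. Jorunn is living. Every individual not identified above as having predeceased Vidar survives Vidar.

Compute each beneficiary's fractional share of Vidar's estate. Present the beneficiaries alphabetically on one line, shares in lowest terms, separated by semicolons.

There is no surviving spouse, so the entire estate passes to Vidar's descendants per capita at each generation.
At generation 1 (Eirik, Liv, Njord, Hallvard) there are 4 shares of (1)/4 = 1/4 each.
Living: Liv and Njord — each takes 1/4.
Deceased: Eirik and Hallvard. Their combined 1/2 is pooled and carried to generation 2.
At generation 2 (Ylva, Ragna, Sindre, Hakon) there are 4 shares of (1/2)/4 = 1/8 each.
Living: Ragna and Hakon — each takes 1/8.
Deceased: Ylva and Sindre. Their combined 1/4 is pooled and carried to generation 3.
At generation 3 (Kolbein, Solveig) there are 2 shares of (1/4)/2 = 1/8 each.
Deceased: Kolbein and Solveig. Their combined 1/4 is pooled and carried to generation 4.
At generation 4 (Magnus, Ingeborg, Jorunn, Brynja) there are 4 shares of (1/4)/4 = 1/16 each.
Living: Magnus, Ingeborg, Jorunn, and Brynja — each takes 1/16.

Brynja 1/16; Hakon 1/8; Ingeborg 1/16; Jorunn 1/16; Liv 1/4; Magnus 1/16; Njord 1/4; Ragna 1/8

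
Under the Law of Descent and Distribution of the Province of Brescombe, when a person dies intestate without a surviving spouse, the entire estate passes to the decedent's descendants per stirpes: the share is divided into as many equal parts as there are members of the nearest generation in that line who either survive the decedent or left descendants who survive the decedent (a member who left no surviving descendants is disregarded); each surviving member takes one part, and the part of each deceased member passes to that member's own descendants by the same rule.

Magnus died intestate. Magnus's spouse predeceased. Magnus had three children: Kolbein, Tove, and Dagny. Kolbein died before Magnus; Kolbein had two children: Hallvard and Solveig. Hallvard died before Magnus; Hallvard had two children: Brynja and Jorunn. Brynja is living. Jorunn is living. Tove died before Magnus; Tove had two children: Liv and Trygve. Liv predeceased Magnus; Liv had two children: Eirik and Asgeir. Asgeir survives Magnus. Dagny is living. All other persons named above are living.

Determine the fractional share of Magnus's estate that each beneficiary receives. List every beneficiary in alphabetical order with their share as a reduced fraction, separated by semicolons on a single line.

There is no surviving spouse, so the entire estate passes to Magnus's descendants per stirpes.
The estate is divided into 3 equal shares of 1/3 among Kolbein, Tove, Dagny.
Kolbein predeceased; the 1/3 allotted to Kolbein's branch passes to Kolbein's issue by representation.
The 1/3 is divided into 2 equal shares of 1/6 among Hallvard, Solveig.
Hallvard predeceased; the 1/6 allotted to Hallvard's branch passes to Hallvard's issue by representation.
The 1/6 is divided into 2 equal shares of 1/12 among Brynja, Jorunn.
Brynja is living and takes 1/12.
Jorunn is living and takes 1/12.
Solveig is living and takes 1/6.
Tove predeceased; the 1/3 allotted to Tove's branch passes to Tove's issue by representation.
The 1/3 is divided into 2 equal shares of 1/6 among Liv, Trygve.
Liv predeceased; the 1/6 allotted to Liv's branch passes to Liv's issue by representation.
The 1/6 is divided into 2 equal shares of 1/12 among Eirik, Asgeir.
Eirik is living and takes 1/12.
Asgeir is living and takes 1/12.
Trygve is living and takes 1/6.
Dagny is living and takes 1/3.

Asgeir 1/12; Brynja 1/12; Dagny 1/3; Eirik 1/12; Jorunn 1/12; Solveig 1/6; Trygve 1/6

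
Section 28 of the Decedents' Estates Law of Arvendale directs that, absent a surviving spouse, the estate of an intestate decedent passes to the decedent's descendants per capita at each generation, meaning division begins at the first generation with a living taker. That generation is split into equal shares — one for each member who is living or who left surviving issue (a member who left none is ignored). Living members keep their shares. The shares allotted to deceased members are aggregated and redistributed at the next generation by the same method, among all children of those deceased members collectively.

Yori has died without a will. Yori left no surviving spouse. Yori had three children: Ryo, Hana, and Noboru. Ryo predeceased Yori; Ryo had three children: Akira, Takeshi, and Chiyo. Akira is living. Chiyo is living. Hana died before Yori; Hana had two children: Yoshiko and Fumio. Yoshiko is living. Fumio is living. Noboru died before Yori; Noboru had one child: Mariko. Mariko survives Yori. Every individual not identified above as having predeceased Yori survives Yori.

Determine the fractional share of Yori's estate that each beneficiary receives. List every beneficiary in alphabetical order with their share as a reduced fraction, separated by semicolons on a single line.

There is no surviving spouse, so the entire estate passes to Yori's descendants per capita at each generation.
No one at generation 1 (Ryo, Hana, Noboru) is living; moving to the next generation.
At generation 2 (Akira, Takeshi, Chiyo, Yoshiko, Fumio, Mariko) there are 6 shares of (1)/6 = 1/6 each.
Living: Akira, Takeshi, Chiyo, Yoshiko, Fumio, and Mariko — each takes 1/6.

Akira 1/6; Chiyo 1/6; Fumio 1/6; Mariko 1/6; Takeshi 1/6; Yoshiko 1/6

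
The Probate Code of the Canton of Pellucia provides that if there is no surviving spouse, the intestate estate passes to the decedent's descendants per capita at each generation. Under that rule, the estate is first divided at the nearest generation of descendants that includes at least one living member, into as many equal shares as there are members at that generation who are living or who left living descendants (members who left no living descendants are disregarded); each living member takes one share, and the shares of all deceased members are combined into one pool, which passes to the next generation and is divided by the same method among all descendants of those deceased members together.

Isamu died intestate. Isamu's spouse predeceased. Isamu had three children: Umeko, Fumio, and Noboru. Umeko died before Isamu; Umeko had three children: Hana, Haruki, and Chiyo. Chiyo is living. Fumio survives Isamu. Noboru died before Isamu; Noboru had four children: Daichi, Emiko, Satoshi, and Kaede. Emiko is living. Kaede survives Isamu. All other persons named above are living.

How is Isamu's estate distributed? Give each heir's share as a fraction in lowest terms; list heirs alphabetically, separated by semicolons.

There is no surviving spouse, so the entire estate passes to Isamu's descendants per capita at each generation.
At generation 1 (Umeko, Fumio, Noboru) there are 3 shares of (1)/3 = 1/3 each.
Living: Fumio — each takes 1/3.
Deceased: Umeko and Noboru. Their combined 2/3 is pooled and carried to generation 2.
At generation 2 (Hana, Haruki, Chiyo, Daichi, Emiko, Satoshi, Kaede) there are 7 shares of (2/3)/7 = 2/21 each.
Living: Hana, Haruki, Chiyo, Daichi, Emiko, Satoshi, and Kaede — each takes 2/21.

Chiyo 2/21; Daichi 2/21; Emiko 2/21; Fumio 1/3; Hana 2/21; Haruki 2/21; Kaede 2/21; Satoshi 2/21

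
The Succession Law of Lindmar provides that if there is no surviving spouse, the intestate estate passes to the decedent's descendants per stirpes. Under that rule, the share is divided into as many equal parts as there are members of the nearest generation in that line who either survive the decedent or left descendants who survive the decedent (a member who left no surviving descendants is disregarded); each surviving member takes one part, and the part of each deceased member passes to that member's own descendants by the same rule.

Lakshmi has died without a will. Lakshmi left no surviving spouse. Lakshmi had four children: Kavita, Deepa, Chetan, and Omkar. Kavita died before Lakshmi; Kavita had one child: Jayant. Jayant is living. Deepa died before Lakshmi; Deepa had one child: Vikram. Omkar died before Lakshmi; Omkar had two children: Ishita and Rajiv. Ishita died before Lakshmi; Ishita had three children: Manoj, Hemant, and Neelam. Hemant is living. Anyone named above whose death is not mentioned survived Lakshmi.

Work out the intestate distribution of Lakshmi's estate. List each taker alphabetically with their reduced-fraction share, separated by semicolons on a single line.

There is no surviving spouse, so the entire estate passes to Lakshmi's descendants per stirpes.
The estate is divided into 4 equal shares of 1/4 among Kavita, Deepa, Chetan, Omkar.
Kavita predeceased; the 1/4 allotted to Kavita's branch passes to Kavita's issue by representation.
Jayant is the sole taker at this level and receives the full 1/4.
Deepa predeceased; the 1/4 allotted to Deepa's branch passes to Deepa's issue by representation.
Vikram is the sole taker at this level and receives the full 1/4.
Chetan is living and takes 1/4.
Omkar predeceased; the 1/4 allotted to Omkar's branch passes to Omkar's issue by representation.
The 1/4 is divided into 2 equal shares of 1/8 among Ishita, Rajiv.
Ishita predeceased; the 1/8 allotted to Ishita's branch passes to Ishita's issue by representation.
The 1/8 is divided into 3 equal shares of 1/24 among Manoj, Hemant, Neelam.
Manoj is living and takes 1/24.
Hemant is living and takes 1/24.
Neelam is living and takes 1/24.
Rajiv is living and takes 1/8.

Chetan 1/4; Hemant 1/24; Jayant 1/4; Manoj 1/24; Neelam 1/24; Rajiv 1/8; Vikram 1/4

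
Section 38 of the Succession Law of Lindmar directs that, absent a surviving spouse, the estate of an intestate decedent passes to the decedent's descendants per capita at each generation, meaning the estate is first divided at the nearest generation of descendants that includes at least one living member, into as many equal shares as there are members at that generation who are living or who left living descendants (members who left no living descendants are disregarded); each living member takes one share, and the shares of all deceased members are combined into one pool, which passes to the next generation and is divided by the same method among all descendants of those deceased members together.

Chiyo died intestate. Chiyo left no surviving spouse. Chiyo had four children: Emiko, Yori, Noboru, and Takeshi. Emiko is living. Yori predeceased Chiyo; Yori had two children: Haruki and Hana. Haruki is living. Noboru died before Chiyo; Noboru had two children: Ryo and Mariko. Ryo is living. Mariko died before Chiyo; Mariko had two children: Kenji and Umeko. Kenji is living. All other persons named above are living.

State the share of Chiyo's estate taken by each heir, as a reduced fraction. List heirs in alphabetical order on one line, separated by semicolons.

There is no surviving spouse, so the entire estate passes to Chiyo's descendants per capita at each generation.
At generation 1 (Emiko, Yori, Noboru, Takeshi) there are 4 shares of (1)/4 = 1/4 each.
Living: Emiko and Takeshi — each takes 1/4.
Deceased: Yori and Noboru. Their combined 1/2 is pooled and carried to generation 2.
At generation 2 (Haruki, Hana, Ryo, Mariko) there are 4 shares of (1/2)/4 = 1/8 each.
Living: Haruki, Hana, and Ryo — each takes 1/8.
Deceased: Mariko. That 1/8 share is carried to generation 3.
At generation 3 (Kenji, Umeko) there are 2 shares of (1/8)/2 = 1/16 each.
Living: Kenji and Umeko — each takes 1/16.

Emiko 1/4; Hana 1/8; Haruki 1/8; Kenji 1/16; Ryo 1/8; Takeshi 1/4; Umeko 1/16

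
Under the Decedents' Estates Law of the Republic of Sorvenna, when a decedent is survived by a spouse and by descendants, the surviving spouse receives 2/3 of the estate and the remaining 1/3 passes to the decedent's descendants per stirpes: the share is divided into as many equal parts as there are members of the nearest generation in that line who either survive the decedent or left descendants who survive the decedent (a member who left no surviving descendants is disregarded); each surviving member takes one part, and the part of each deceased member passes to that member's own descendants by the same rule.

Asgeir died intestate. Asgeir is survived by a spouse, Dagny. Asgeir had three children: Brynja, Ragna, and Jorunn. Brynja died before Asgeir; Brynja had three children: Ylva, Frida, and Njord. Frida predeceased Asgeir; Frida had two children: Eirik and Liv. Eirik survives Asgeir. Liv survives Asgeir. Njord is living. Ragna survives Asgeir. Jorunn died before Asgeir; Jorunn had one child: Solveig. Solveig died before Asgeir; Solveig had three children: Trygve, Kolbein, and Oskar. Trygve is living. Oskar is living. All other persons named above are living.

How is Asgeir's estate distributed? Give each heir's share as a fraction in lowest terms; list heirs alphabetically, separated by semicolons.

Dagny, as surviving spouse, takes 2/3.
The remaining 1/3 passes to Asgeir's descendants per stirpes.
The 1/3 is divided into 3 equal shares of 1/9 among Brynja, Ragna, Jorunn.
Brynja predeceased; the 1/9 allotted to Brynja's branch passes to Brynja's issue by representation.
The 1/9 is divided into 3 equal shares of 1/27 among Ylva, Frida, Njord.
Ylva is living and takes 1/27.
Frida predeceased; the 1/27 allotted to Frida's branch passes to Frida's issue by representation.
The 1/27 is divided into 2 equal shares of 1/54 among Eirik, Liv.
Eirik is living and takes 1/54.
Liv is living and takes 1/54.
Njord is living and takes 1/27.
Ragna is living and takes 1/9.
Jorunn predeceased; the 1/9 allotted to Jorunn's branch passes to Jorunn's issue by representation.
Solveig's line is the sole branch at this level, so the full 1/9 passes to Solveig's issue by representation.
The 1/9 is divided into 3 equal shares of 1/27 among Trygve, Kolbein, Oskar.
Trygve is living and takes 1/27.
Kolbein is living and takes 1/27.
Oskar is living and takes 1/27.

Dagny 2/3; Eirik 1/54; Kolbein 1/27; Liv 1/54; Njord 1/27; Oskar 1/27; Ragna 1/9; Trygve 1/27; Ylva 1/27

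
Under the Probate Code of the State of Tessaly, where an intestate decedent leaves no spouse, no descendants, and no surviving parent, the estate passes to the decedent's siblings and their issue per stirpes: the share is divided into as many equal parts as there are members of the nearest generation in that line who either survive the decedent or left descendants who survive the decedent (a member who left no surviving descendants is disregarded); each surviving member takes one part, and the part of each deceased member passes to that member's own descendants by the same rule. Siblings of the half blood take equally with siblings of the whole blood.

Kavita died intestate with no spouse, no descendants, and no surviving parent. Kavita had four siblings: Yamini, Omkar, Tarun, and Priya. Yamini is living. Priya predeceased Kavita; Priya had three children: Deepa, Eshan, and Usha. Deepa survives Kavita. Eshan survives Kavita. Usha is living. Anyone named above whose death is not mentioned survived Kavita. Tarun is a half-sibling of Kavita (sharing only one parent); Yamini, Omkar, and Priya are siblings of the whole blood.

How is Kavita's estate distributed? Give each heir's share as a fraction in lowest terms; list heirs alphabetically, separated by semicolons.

No spouse, descendants, or parent survives, so the estate passes to Kavita's siblings per stirpes.
Half-blood and whole-blood siblings take equally under the stated rule.
The estate is divided into 4 equal shares of 1/4 among Yamini, Omkar, Tarun, Priya.
Yamini is living and takes 1/4.
Omkar is living and takes 1/4.
Tarun is living and takes 1/4.
Priya predeceased; the 1/4 allotted to Priya's branch passes to Priya's issue by representation.
The 1/4 is divided into 3 equal shares of 1/12 among Deepa, Eshan, Usha.
Deepa is living and takes 1/12.
Eshan is living and takes 1/12.
Usha is living and takes 1/12.

Deepa 1/12; Eshan 1/12; Omkar 1/4; Tarun 1/4; Usha 1/12; Yamini 1/4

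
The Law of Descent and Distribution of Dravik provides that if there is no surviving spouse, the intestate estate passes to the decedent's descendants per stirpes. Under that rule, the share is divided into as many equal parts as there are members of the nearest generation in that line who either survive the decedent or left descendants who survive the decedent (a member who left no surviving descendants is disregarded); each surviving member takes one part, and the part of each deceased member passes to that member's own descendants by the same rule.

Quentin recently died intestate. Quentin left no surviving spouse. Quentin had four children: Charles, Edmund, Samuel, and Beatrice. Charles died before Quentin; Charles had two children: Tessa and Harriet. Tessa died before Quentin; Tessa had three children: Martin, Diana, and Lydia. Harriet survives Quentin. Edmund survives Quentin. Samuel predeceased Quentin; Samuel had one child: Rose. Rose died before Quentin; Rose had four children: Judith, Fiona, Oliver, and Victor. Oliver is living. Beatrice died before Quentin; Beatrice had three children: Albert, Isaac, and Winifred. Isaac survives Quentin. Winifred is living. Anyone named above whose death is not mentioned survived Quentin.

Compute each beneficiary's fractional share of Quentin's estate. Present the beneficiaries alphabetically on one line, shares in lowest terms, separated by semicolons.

Albert 1/12; Diana 1/24; Edmund 1/4; Fiona 1/16; Harriet 1/8; Isaac 1/12; Judith 1/16; Lydia 1/24; Martin 1/24; Oliver 1/16; Victor 1/16; Winifred 1/12

There is no surviving spouse, so the entire estate passes to Quentin's descendants per stirpes.
The estate is divided into 4 equal shares of 1/4 among Charles, Edmund, Samuel, Beatrice.
Charles predeceased; the 1/4 allotted to Charles's branch passes to Charles's issue by representation.
The 1/4 is divided into 2 equal shares of 1/8 among Tessa, Harriet.
Tessa predeceased; the 1/8 allotted to Tessa's branch passes to Tessa's issue by representation.
The 1/8 is divided into 3 equal shares of 1/24 among Martin, Diana, Lydia.
Martin is living and takes 1/24.
Diana is living and takes 1/24.
Lydia is living and takes 1/24.
Harriet is living and takes 1/8.
Edmund is living and takes 1/4.
Samuel predeceased; the 1/4 allotted to Samuel's branch passes to Samuel's issue by representation.
Rose's line is the sole branch at this level, so the full 1/4 passes to Rose's issue by representation.
The 1/4 is divided into 4 equal shares of 1/16 among Judith, Fiona, Oliver, Victor.
Judith is living and takes 1/16.
Fiona is living and takes 1/16.
Oliver is living and takes 1/16.
Victor is living and takes 1/16.
Beatrice predeceased; the 1/4 allotted to Beatrice's branch passes to Beatrice's issue by representation.
The 1/4 is divided into 3 equal shares of 1/12 among Albert, Isaac, Winifred.
Albert is living and takes 1/12.
Isaac is living and takes 1/12.
Winifred is living and takes 1/12.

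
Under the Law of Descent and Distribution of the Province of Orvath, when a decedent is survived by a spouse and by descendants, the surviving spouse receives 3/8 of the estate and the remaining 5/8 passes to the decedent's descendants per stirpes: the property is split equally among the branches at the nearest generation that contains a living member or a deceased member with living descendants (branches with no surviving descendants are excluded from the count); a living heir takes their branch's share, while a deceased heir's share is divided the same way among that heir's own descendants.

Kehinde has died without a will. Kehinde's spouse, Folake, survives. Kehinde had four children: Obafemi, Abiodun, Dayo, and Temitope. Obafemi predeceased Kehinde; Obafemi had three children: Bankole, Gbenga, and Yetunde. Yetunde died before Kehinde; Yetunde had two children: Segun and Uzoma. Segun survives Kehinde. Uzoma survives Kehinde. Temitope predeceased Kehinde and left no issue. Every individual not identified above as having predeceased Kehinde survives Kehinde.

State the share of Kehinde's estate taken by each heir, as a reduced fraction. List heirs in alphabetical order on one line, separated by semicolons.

Abiodun 5/24; Bankole 5/72; Dayo 5/24; Folake 3/8; Gbenga 5/72; Segun 5/144; Uzoma 5/144

Folake, as surviving spouse, takes 3/8.
The remaining 5/8 passes to Kehinde's descendants per stirpes.
Temitope left no surviving issue, so that branch lapses and is disregarded.
The 5/8 is divided into 3 equal shares of 5/24 among Obafemi, Abiodun, Dayo.
Obafemi predeceased; the 5/24 allotted to Obafemi's branch passes to Obafemi's issue by representation.
The 5/24 is divided into 3 equal shares of 5/72 among Bankole, Gbenga, Yetunde.
Bankole is living and takes 5/72.
Gbenga is living and takes 5/72.
Yetunde predeceased; the 5/72 allotted to Yetunde's branch passes to Yetunde's issue by representation.
The 5/72 is divided into 2 equal shares of 5/144 among Segun, Uzoma.
Segun is living and takes 5/144.
Uzoma is living and takes 5/144.
Abiodun is living and takes 5/24.
Dayo is living and takes 5/24.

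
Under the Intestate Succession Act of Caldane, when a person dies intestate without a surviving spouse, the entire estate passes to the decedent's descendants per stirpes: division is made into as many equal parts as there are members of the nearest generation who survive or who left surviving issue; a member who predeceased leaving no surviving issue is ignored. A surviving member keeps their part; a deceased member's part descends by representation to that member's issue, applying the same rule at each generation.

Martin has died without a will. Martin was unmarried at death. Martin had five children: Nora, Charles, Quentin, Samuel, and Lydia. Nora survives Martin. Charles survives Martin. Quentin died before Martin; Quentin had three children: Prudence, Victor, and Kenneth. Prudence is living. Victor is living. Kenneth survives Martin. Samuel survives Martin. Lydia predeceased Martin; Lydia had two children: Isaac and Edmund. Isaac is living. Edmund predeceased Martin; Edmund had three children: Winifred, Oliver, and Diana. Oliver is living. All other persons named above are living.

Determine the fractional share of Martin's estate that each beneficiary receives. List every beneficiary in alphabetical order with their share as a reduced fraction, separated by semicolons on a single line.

Charles 1/5; Diana 1/30; Isaac 1/10; Kenneth 1/15; Nora 1/5; Oliver 1/30; Prudence 1/15; Samuel 1/5; Victor 1/15; Winifred 1/30

There is no surviving spouse, so the entire estate passes to Martin's descendants per stirpes.
The estate is divided into 5 equal shares of 1/5 among Nora, Charles, Quentin, Samuel, Lydia.
Nora is living and takes 1/5.
Charles is living and takes 1/5.
Quentin predeceased; the 1/5 allotted to Quentin's branch passes to Quentin's issue by representation.
The 1/5 is divided into 3 equal shares of 1/15 among Prudence, Victor, Kenneth.
Prudence is living and takes 1/15.
Victor is living and takes 1/15.
Kenneth is living and takes 1/15.
Samuel is living and takes 1/5.
Lydia predeceased; the 1/5 allotted to Lydia's branch passes to Lydia's issue by representation.
The 1/5 is divided into 2 equal shares of 1/10 among Isaac, Edmund.
Isaac is living and takes 1/10.
Edmund predeceased; the 1/10 allotted to Edmund's branch passes to Edmund's issue by representation.
The 1/10 is divided into 3 equal shares of 1/30 among Winifred, Oliver, Diana.
Winifred is living and takes 1/30.
Oliver is living and takes 1/30.
Diana is living and takes 1/30.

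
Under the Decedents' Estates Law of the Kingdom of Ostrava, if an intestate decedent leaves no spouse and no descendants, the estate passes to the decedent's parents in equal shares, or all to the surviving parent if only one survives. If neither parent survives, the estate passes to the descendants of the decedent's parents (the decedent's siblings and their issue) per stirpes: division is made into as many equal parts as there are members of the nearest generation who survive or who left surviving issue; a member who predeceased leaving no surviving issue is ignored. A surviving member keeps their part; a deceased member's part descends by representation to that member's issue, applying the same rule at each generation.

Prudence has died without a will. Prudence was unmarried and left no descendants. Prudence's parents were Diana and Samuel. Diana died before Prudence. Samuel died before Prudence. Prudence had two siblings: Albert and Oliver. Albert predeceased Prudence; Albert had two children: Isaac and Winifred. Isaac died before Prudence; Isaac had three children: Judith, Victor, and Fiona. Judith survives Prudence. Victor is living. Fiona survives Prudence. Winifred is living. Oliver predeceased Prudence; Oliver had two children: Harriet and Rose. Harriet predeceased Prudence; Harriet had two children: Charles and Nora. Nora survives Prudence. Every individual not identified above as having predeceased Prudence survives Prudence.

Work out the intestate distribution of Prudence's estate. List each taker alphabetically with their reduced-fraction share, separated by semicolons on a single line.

Charles 1/8; Fiona 1/12; Judith 1/12; Nora 1/8; Rose 1/4; Victor 1/12; Winifred 1/4

Neither parent survives and there are no descendants, so the estate passes to Prudence's siblings and their issue per stirpes.
The estate is divided into 2 equal shares of 1/2 among Albert, Oliver.
Albert predeceased; the 1/2 allotted to Albert's branch passes to Albert's issue by representation.
The 1/2 is divided into 2 equal shares of 1/4 among Isaac, Winifred.
Isaac predeceased; the 1/4 allotted to Isaac's branch passes to Isaac's issue by representation.
The 1/4 is divided into 3 equal shares of 1/12 among Judith, Victor, Fiona.
Judith is living and takes 1/12.
Victor is living and takes 1/12.
Fiona is living and takes 1/12.
Winifred is living and takes 1/4.
Oliver predeceased; the 1/2 allotted to Oliver's branch passes to Oliver's issue by representation.
The 1/2 is divided into 2 equal shares of 1/4 among Harriet, Rose.
Harriet predeceased; the 1/4 allotted to Harriet's branch passes to Harriet's issue by representation.
The 1/4 is divided into 2 equal shares of 1/8 among Charles, Nora.
Charles is living and takes 1/8.
Nora is living and takes 1/8.
Rose is living and takes 1/4.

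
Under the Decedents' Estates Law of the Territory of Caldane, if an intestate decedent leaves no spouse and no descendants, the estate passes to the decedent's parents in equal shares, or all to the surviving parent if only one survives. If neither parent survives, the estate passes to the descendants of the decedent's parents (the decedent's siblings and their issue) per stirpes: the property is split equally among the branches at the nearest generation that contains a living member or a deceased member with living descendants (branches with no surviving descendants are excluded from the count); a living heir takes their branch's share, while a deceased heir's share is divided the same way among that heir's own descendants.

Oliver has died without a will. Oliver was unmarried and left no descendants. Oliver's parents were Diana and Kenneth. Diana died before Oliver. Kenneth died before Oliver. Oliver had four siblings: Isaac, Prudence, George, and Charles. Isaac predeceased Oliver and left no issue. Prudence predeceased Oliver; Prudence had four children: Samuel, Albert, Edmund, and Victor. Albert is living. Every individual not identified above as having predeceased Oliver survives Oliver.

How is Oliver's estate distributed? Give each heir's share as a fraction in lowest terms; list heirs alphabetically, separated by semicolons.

Albert 1/12; Charles 1/3; Edmund 1/12; George 1/3; Samuel 1/12; Victor 1/12

Neither parent survives and there are no descendants, so the estate passes to Oliver's siblings and their issue per stirpes.
Isaac left no surviving issue, so that branch lapses and is disregarded.
The estate is divided into 3 equal shares of 1/3 among Prudence, George, Charles.
Prudence predeceased; the 1/3 allotted to Prudence's branch passes to Prudence's issue by representation.
The 1/3 is divided into 4 equal shares of 1/12 among Samuel, Albert, Edmund, Victor.
Samuel is living and takes 1/12.
Albert is living and takes 1/12.
Edmund is living and takes 1/12.
Victor is living and takes 1/12.
George is living and takes 1/3.
Charles is living and takes 1/3.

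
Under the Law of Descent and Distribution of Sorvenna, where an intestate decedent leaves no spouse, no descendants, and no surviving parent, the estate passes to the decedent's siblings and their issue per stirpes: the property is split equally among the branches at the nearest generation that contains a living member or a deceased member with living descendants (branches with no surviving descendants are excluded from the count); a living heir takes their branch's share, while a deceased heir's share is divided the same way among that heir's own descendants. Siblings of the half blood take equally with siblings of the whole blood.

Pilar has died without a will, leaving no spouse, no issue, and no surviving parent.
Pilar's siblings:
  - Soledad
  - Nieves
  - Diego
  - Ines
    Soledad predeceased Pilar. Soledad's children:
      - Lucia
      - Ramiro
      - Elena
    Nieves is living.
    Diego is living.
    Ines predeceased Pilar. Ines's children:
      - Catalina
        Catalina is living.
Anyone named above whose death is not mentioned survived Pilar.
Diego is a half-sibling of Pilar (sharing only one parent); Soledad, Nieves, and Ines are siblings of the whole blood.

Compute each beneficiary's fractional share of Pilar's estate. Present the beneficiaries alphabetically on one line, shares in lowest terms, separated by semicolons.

No spouse, descendants, or parent survives, so the estate passes to Pilar's siblings per stirpes.
Half-blood and whole-blood siblings take equally under the stated rule.
The estate is divided into 4 equal shares of 1/4 among Soledad, Nieves, Diego, Ines.
Soledad predeceased; the 1/4 allotted to Soledad's branch passes to Soledad's issue by representation.
The 1/4 is divided into 3 equal shares of 1/12 among Lucia, Ramiro, Elena.
Lucia is living and takes 1/12.
Ramiro is living and takes 1/12.
Elena is living and takes 1/12.
Nieves is living and takes 1/4.
Diego is living and takes 1/4.
Ines predeceased; the 1/4 allotted to Ines's branch passes to Ines's issue by representation.
Catalina is the sole taker at this level and receives the full 1/4.

Catalina 1/4; Diego 1/4; Elena 1/12; Lucia 1/12; Nieves 1/4; Ramiro 1/12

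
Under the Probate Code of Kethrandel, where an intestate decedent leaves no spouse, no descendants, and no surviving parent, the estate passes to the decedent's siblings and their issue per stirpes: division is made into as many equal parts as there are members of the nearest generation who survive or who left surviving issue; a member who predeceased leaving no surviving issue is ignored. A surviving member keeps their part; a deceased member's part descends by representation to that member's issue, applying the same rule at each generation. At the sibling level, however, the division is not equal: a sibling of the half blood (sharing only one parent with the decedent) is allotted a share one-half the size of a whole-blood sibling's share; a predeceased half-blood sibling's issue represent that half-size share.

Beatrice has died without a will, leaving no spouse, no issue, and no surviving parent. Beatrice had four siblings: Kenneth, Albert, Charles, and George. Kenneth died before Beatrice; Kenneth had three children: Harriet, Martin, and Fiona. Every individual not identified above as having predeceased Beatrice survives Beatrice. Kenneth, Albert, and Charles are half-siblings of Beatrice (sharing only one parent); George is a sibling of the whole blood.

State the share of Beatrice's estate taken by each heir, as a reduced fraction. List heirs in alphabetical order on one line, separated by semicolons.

Albert 1/5; Charles 1/5; Fiona 1/15; George 2/5; Harriet 1/15; Martin 1/15

No spouse, descendants, or parent survives, so the estate passes to Beatrice's siblings per stirpes.
Half-blood siblings count for one-half the weight of whole-blood siblings at the initial division.
Dividing 1 in proportion to weights (total weight 5/2): Kenneth (weight 1/2) → 1/5; Albert (weight 1/2) → 1/5; Charles (weight 1/2) → 1/5; George (weight 1) → 2/5.
Kenneth predeceased; the 1/5 allotted to Kenneth's branch passes to Kenneth's issue by representation.
The 1/5 is divided into 3 equal shares of 1/15 among Harriet, Martin, Fiona.
Harriet is living and takes 1/15.
Martin is living and takes 1/15.
Fiona is living and takes 1/15.
Albert is living and takes 1/5.
Charles is living and takes 1/5.
George is living and takes 2/5.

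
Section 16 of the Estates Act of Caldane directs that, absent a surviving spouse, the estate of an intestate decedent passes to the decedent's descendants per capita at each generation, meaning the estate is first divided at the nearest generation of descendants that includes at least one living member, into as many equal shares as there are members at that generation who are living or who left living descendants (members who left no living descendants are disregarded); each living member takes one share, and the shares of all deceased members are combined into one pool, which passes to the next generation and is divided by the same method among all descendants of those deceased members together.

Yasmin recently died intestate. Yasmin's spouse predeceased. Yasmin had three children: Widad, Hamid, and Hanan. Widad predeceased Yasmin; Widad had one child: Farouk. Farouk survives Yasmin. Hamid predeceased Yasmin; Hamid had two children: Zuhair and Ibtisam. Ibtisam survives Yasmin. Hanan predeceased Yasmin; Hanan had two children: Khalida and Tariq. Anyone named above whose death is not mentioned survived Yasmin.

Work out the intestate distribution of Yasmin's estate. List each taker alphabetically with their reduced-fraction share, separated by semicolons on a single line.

Farouk 1/5; Ibtisam 1/5; Khalida 1/5; Tariq 1/5; Zuhair 1/5

There is no surviving spouse, so the entire estate passes to Yasmin's descendants per capita at each generation.
No one at generation 1 (Widad, Hamid, Hanan) is living; moving to the next generation.
At generation 2 (Farouk, Zuhair, Ibtisam, Khalida, Tariq) there are 5 shares of (1)/5 = 1/5 each.
Living: Farouk, Zuhair, Ibtisam, Khalida, and Tariq — each takes 1/5.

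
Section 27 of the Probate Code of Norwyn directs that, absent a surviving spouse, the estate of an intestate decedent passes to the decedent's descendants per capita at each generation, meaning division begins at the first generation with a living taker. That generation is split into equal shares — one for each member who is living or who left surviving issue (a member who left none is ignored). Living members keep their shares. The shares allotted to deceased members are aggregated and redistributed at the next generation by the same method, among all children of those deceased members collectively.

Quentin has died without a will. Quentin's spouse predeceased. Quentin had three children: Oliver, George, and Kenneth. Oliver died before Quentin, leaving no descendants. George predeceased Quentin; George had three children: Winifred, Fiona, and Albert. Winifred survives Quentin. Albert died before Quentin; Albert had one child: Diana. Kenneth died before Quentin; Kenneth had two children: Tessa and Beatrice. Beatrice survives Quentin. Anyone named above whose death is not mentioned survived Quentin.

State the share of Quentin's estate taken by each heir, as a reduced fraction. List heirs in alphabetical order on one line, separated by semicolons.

Beatrice 1/5; Diana 1/5; Fiona 1/5; Tessa 1/5; Winifred 1/5

There is no surviving spouse, so the entire estate passes to Quentin's descendants per capita at each generation.
No one at generation 1 (George, Kenneth) is living; moving to the next generation.
At generation 2 (Winifred, Fiona, Albert, Tessa, Beatrice) there are 5 shares of (1)/5 = 1/5 each.
Living: Winifred, Fiona, Tessa, and Beatrice — each takes 1/5.
Deceased: Albert. That 1/5 share is carried to generation 3.
At generation 3 (Diana) there are 1 shares of (1/5)/1 = 1/5 each.
Living: Diana — each takes 1/5.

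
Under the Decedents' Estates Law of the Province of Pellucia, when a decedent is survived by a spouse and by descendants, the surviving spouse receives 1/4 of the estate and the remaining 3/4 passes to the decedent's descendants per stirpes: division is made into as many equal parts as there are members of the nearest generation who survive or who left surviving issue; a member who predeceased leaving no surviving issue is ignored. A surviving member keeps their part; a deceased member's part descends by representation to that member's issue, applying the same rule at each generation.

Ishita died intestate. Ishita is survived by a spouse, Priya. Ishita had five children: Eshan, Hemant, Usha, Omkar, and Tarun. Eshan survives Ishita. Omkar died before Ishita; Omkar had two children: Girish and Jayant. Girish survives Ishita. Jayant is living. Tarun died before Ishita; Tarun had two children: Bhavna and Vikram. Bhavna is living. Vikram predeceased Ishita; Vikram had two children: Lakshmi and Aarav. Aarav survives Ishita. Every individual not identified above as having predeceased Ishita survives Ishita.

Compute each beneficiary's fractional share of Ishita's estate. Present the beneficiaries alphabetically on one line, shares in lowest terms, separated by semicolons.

Priya, as surviving spouse, takes 1/4.
The remaining 3/4 passes to Ishita's descendants per stirpes.
The 3/4 is divided into 5 equal shares of 3/20 among Eshan, Hemant, Usha, Omkar, Tarun.
Eshan is living and takes 3/20.
Hemant is living and takes 3/20.
Usha is living and takes 3/20.
Omkar predeceased; the 3/20 allotted to Omkar's branch passes to Omkar's issue by representation.
The 3/20 is divided into 2 equal shares of 3/40 among Girish, Jayant.
Girish is living and takes 3/40.
Jayant is living and takes 3/40.
Tarun predeceased; the 3/20 allotted to Tarun's branch passes to Tarun's issue by representation.
The 3/20 is divided into 2 equal shares of 3/40 among Bhavna, Vikram.
Bhavna is living and takes 3/40.
Vikram predeceased; the 3/40 allotted to Vikram's branch passes to Vikram's issue by representation.
The 3/40 is divided into 2 equal shares of 3/80 among Lakshmi, Aarav.
Lakshmi is living and takes 3/80.
Aarav is living and takes 3/80.

Aarav 3/80; Bhavna 3/40; Eshan 3/20; Girish 3/40; Hemant 3/20; Jayant 3/40; Lakshmi 3/80; Priya 1/4; Usha 3/20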